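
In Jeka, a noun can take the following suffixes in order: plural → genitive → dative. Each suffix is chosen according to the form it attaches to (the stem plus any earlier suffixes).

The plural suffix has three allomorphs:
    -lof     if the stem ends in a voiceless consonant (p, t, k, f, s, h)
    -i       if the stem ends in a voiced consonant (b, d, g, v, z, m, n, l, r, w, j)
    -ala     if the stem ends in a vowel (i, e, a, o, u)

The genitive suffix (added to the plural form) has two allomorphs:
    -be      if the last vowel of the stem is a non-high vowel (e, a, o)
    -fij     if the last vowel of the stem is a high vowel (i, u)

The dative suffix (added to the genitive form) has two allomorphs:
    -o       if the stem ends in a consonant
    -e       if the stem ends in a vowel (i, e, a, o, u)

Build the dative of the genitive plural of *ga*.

gaalabee

*ga* — final sound /a/ (a vowel) → -ala → *gaala*.
The last vowel of the plural form *gaala* is /a/, which is a non-high vowel, so the genitive suffix is -be, giving *gaalabe*.
The genitive form *gaalabe* — final sound /e/ (a vowel) → -e → *gaalabee*.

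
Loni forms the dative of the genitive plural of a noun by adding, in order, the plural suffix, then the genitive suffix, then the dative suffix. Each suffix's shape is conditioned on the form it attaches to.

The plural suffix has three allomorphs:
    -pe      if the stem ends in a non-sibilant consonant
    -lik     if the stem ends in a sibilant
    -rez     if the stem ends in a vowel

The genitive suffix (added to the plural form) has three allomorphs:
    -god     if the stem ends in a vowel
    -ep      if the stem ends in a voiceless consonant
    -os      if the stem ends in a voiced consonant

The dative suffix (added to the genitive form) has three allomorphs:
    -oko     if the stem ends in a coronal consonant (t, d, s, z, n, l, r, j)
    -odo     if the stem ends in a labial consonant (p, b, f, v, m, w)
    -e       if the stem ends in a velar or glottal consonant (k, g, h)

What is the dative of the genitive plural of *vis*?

vislikepodo

Since the final sound of *vis* is /s/ (a sibilant), it takes -lik, giving *vislik*.
The plural form *vislik*: final sound = /k/, a voiceless consonant → -ep → *vislikep*.
The final consonant of the genitive form *vislikep* is /p/, which is labial, so the dative suffix is -odo, giving *vislikepodo*.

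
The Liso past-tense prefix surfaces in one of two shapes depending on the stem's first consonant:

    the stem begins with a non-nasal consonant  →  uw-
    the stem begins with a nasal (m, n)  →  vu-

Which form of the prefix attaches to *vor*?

uw-

*vor*: first consonant = /v/, non-nasal → uw-.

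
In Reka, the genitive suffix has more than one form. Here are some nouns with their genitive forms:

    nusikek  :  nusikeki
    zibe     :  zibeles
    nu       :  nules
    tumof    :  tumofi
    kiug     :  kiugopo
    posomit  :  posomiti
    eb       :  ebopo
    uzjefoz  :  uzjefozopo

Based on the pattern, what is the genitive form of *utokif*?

Looking at the final sound of each stem: -i when the stem ends in a voiceless consonant (*nusikek*, *tumof*, *posomit*); -opo when the stem ends in a voiced consonant (*kiug*, *eb*, *uzjefoz*); -les when the stem ends in a vowel (*zibe*, *nu*).
Since the final sound of *utokif* is /f/ (a voiceless consonant), it takes -i, giving *utokifi*.

utokifi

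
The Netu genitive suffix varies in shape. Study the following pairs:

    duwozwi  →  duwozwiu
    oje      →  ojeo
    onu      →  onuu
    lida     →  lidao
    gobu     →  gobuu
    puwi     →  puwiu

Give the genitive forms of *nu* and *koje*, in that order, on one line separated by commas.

The pattern is height harmony: -u when the last vowel of the stem is a high vowel (*duwozwi*, *onu*, *gobu*, *puwi*); -o when the last vowel of the stem is a non-high vowel (*oje*, *lida*).
*nu* — last vowel /u/ (a high vowel) → -u → *nuu*.
Since the last vowel of *koje* is /e/ (a non-high vowel), it takes -o, giving *kojeo*.

nuu, kojeo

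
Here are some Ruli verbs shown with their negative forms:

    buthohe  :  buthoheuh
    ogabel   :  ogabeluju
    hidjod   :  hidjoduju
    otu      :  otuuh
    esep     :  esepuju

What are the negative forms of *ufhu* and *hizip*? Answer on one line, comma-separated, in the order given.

ufhuuh, hizipuju

The alternation tracks the final sound of the stem — -uju when the stem ends in a consonant (*ogabel*, *hidjod*, *esep*); -uh when the stem ends in a vowel (*buthohe*, *otu*).
*ufhu* — final sound /u/ (a vowel) → -uh → *ufhuuh*.
Since the final sound of *hizip* is /p/ (a consonant), it takes -uju, giving *hizipuju*.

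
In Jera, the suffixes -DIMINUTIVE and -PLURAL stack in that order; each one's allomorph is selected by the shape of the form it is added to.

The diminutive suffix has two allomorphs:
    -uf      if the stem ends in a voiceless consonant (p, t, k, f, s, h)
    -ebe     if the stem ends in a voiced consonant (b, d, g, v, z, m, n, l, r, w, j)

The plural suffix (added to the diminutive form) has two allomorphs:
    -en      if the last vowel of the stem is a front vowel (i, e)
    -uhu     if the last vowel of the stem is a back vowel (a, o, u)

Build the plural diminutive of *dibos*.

dibosufuhu

*dibos*: final consonant = /s/, voiceless → -uf → *dibosuf*.
Since the last vowel of the diminutive form *dibosuf* is /u/ (a back vowel), it takes -uhu, giving *dibosufuhu*.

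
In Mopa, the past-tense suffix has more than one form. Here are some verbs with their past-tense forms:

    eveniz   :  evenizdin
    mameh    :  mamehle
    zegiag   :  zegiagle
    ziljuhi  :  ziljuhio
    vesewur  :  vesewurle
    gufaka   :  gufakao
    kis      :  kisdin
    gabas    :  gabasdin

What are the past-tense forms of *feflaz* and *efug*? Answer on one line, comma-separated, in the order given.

The pattern is sibilance of the final sound: -din when the stem ends in a sibilant (*eveniz*, *kis*, *gabas*); -le when the stem ends in a non-sibilant consonant (*mameh*, *zegiag*, *vesewur*); -o when the stem ends in a vowel (*ziljuhi*, *gufaka*).
*feflaz* — final sound /z/ (a sibilant) → -din → *feflazdin*.
*efug* — final sound /g/ (a non-sibilant consonant) → -le → *efugle*.

feflazdin, efugle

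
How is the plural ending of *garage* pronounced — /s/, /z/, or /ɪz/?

/ɪz/

The stem *garage* ends in a sibilant (/s, z, ʃ, ʒ, tʃ, dʒ/).
The plural suffix surfaces as /ɪz/ after sibilants, /s/ after other voiceless consonants, and /z/ after other voiced sounds.
So the plural -s on *garage* is pronounced /ɪz/.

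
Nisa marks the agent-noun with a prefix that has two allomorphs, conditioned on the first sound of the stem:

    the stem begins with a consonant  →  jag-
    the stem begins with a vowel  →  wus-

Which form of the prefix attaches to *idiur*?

The first sound of *idiur* is /i/, which is a vowel, so the prefix is wus-.

wus-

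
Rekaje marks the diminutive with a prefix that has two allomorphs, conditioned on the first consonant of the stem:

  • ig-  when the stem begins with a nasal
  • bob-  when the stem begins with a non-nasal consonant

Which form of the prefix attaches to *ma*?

ig-

*ma*: first consonant = /m/, a nasal → ig-.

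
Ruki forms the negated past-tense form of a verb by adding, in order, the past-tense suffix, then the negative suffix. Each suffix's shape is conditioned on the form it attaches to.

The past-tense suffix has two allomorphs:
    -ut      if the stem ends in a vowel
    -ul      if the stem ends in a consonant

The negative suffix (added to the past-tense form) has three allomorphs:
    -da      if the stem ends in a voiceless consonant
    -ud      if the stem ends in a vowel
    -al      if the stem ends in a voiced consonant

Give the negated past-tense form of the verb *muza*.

*muza* — final sound /a/ (a vowel) → -ut → *muzaut*.
Since the final sound of the past-tense form *muzaut* is /t/ (a voiceless consonant), it takes -da, giving *muzautda*.

muzautda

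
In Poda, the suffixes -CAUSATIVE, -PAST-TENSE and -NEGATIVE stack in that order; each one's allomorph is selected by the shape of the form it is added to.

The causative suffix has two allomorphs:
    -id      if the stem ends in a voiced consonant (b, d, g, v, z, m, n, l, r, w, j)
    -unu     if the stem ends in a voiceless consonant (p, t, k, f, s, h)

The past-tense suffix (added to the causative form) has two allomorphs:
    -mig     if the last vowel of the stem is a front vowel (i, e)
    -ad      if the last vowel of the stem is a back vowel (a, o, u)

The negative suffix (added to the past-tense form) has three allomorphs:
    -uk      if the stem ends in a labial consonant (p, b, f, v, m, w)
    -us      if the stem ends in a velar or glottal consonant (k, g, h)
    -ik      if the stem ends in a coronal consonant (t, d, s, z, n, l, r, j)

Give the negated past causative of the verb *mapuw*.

mapuwidmigus

The final consonant of *mapuw* is /w/, which is voiced, so the causative suffix is -id, giving *mapuwid*.
The last vowel of the causative form *mapuwid* is /i/, which is a front vowel, so the past-tense suffix is -mig, giving *mapuwidmig*.
The past-tense form *mapuwidmig* — final consonant /g/ (velar/glottal) → -us → *mapuwidmigus*.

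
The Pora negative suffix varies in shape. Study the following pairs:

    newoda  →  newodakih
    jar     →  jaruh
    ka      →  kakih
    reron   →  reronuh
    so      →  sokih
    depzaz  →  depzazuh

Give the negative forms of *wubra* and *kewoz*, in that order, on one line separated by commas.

wubrakih, kewozuh

Looking at the final sound of each stem: -uh when the stem ends in a consonant (*jar*, *reron*, *depzaz*); -kih when the stem ends in a vowel (*newoda*, *ka*, *so*).
Since the final sound of *wubra* is /a/ (a vowel), it takes -kih, giving *wubrakih*.
Since the final sound of *kewoz* is /z/ (a consonant), it takes -uh, giving *kewozuh*.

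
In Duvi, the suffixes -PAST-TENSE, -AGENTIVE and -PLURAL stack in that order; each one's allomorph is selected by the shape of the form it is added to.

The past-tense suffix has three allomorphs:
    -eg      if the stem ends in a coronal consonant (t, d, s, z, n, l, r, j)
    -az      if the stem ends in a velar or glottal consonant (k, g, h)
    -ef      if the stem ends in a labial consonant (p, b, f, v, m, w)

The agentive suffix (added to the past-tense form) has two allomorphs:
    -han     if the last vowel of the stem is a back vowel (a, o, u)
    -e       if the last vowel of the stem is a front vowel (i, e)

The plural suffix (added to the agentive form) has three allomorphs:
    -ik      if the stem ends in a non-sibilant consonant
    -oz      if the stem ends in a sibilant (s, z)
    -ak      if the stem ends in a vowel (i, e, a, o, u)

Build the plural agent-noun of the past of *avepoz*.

avepozegeak

Since the final consonant of *avepoz* is /z/ (coronal), it takes -eg, giving *avepozeg*.
The past-tense form *avepozeg* — last vowel /e/ (a front vowel) → -e → *avepozege*.
The agentive form *avepozege*: final sound = /e/, a vowel → -ak → *avepozegeak*.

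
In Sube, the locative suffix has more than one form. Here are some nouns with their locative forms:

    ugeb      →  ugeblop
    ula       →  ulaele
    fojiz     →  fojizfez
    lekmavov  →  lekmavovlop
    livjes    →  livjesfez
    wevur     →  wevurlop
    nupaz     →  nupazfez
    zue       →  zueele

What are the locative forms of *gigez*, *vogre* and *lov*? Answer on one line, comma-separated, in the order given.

gigezfez, vogreele, lovlop

The alternation tracks the final sound of the stem — -fez when the stem ends in a sibilant (*fojiz*, *livjes*, *nupaz*); -lop when the stem ends in a non-sibilant consonant (*ugeb*, *lekmavov*, *wevur*); -ele when the stem ends in a vowel (*ula*, *zue*).
*gigez*: final sound = /z/, a sibilant → -fez → *gigezfez*.
Since the final sound of *vogre* is /e/ (a vowel), it takes -ele, giving *vogreele*.
The final sound of *lov* is /v/, which is a non-sibilant consonant, so the suffix is -lop, giving *lovlop*.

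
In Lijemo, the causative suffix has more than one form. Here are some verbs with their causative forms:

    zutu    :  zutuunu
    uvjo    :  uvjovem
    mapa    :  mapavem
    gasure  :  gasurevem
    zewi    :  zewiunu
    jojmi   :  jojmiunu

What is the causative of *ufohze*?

The suffix is conditioned by the last vowel: -unu when the last vowel of the stem is a high vowel (*zutu*, *zewi*, *jojmi*); -vem when the last vowel of the stem is a non-high vowel (*uvjo*, *mapa*, *gasure*).
*ufohze* — last vowel /e/ (a non-high vowel) → -vem → *ufohzevem*.

ufohzevem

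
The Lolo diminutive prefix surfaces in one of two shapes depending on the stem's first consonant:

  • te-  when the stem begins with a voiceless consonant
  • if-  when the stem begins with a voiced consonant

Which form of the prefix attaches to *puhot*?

The first consonant of *puhot* is /p/, which is voiceless, so the prefix is te-.

te-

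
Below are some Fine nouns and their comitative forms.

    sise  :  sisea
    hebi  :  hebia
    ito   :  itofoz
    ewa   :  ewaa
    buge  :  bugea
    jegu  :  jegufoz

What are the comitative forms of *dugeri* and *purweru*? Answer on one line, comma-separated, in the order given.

dugeria, purwerufoz

The alternation tracks the last vowel of the stem — -foz when the last vowel of the stem is a rounded vowel (*ito*, *jegu*); -a when the last vowel of the stem is an unrounded vowel (*sise*, *hebi*, *ewa*, *buge*).
Since the last vowel of *dugeri* is /i/ (an unrounded vowel), it takes -a, giving *dugeria*.
The last vowel of *purweru* is /u/, which is a rounded vowel, so the suffix is -foz, giving *purwerufoz*.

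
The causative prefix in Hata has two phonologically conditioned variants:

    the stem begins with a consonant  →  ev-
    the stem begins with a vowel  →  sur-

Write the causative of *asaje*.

*asaje*: first sound = /a/, a vowel → sur- → *surasaje*.

surasaje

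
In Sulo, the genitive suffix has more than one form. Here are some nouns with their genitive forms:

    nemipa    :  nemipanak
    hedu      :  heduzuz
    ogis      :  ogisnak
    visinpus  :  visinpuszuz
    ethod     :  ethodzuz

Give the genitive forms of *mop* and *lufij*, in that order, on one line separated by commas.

mopzuz, lufijnak

The alternation tracks the last vowel of the stem — -zuz when the last vowel of the stem is a rounded vowel (*hedu*, *visinpus*, *ethod*); -nak when the last vowel of the stem is an unrounded vowel (*nemipa*, *ogis*).
The last vowel of *mop* is /o/, which is a rounded vowel, so the suffix is -zuz, giving *mopzuz*.
*lufij*: last vowel = /i/, an unrounded vowel → -nak → *lufijnak*.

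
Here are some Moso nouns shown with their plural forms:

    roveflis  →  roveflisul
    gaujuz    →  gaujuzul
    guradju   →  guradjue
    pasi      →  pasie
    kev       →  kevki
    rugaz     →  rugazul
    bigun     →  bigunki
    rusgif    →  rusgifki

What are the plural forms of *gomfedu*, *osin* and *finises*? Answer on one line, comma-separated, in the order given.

gomfedue, osinki, finisesul

The suffix is conditioned by the final sound: -ul when the stem ends in a sibilant (*roveflis*, *gaujuz*, *rugaz*); -ki when the stem ends in a non-sibilant consonant (*kev*, *bigun*, *rusgif*); -e when the stem ends in a vowel (*guradju*, *pasi*).
*gomfedu* — final sound /u/ (a vowel) → -e → *gomfedue*.
Since the final sound of *osin* is /n/ (a non-sibilant consonant), it takes -ki, giving *osinki*.
*finises* — final sound /s/ (a sibilant) → -ul → *finisesul*.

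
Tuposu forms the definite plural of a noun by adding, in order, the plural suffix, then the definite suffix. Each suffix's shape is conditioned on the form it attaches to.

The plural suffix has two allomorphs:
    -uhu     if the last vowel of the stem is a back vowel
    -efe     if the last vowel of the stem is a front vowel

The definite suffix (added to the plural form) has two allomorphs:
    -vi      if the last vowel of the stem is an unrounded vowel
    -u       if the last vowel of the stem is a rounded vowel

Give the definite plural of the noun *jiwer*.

*jiwer* — last vowel /e/ (a front vowel) → -efe → *jiwerefe*.
Since the last vowel of the plural form *jiwerefe* is /e/ (an unrounded vowel), it takes -vi, giving *jiwerefevi*.

jiwerefevi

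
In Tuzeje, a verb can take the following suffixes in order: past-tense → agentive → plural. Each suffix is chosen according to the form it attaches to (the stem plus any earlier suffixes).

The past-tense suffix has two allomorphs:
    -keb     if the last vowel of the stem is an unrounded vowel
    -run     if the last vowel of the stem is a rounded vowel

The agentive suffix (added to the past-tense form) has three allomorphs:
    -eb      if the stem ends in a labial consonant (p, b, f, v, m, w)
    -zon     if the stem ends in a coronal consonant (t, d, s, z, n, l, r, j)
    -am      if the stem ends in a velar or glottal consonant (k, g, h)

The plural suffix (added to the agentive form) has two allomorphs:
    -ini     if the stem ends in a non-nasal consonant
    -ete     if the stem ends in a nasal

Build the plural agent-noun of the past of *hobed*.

Since the last vowel of *hobed* is /e/ (an unrounded vowel), it takes -keb, giving *hobedkeb*.
The past-tense form *hobedkeb*: final consonant = /b/, labial → -eb → *hobedkebeb*.
Since the final consonant of the agentive form *hobedkebeb* is /b/ (non-nasal), it takes -ini, giving *hobedkebebini*.

hobedkebebini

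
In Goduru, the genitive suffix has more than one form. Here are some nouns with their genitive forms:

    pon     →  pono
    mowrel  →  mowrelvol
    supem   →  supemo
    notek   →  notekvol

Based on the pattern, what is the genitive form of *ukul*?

ukulvol

The pattern is nasality of the final consonant: -o when the stem ends in a nasal (*pon*, *supem*); -vol when the stem ends in a non-nasal consonant (*mowrel*, *notek*).
Since the final consonant of *ukul* is /l/ (non-nasal), it takes -vol, giving *ukulvol*.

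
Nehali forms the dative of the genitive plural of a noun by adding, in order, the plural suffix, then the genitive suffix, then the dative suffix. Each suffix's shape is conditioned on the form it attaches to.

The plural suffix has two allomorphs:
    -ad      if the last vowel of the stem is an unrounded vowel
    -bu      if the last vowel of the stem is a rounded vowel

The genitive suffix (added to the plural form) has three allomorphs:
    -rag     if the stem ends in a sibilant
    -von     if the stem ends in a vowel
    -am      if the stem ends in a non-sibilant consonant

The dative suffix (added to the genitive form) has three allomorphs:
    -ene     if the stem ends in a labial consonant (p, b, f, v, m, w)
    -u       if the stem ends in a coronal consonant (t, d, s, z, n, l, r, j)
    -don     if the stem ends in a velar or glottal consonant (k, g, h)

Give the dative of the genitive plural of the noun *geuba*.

The last vowel of *geuba* is /a/, which is an unrounded vowel, so the plural suffix is -ad, giving *geubaad*.
Since the final sound of the plural form *geubaad* is /d/ (a non-sibilant consonant), it takes -am, giving *geubaadam*.
Since the final consonant of the genitive form *geubaadam* is /m/ (labial), it takes -ene, giving *geubaadamene*.

geubaadamene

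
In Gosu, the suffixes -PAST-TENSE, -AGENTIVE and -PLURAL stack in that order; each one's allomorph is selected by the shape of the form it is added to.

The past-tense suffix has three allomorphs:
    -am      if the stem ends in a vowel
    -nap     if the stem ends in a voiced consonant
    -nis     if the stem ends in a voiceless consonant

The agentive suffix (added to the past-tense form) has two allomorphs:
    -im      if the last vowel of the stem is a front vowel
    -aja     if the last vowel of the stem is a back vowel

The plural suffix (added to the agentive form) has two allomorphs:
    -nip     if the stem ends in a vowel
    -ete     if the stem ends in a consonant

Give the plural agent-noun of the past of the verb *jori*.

joriamajanip

*jori* — final sound /i/ (a vowel) → -am → *joriam*.
The last vowel of the past-tense form *joriam* is /a/, which is a back vowel, so the agentive suffix is -aja, giving *joriamaja*.
The agentive form *joriamaja*: final sound = /a/, a vowel → -nip → *joriamajanip*.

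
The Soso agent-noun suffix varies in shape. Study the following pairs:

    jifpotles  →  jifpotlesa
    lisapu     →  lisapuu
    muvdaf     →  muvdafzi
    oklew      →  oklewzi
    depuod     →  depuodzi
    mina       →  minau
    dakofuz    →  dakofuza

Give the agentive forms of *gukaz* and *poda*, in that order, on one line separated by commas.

gukaza, podau

Looking at the final sound of each stem: -a when the stem ends in a sibilant (*jifpotles*, *dakofuz*); -zi when the stem ends in a non-sibilant consonant (*muvdaf*, *oklew*, *depuod*); -u when the stem ends in a vowel (*lisapu*, *mina*).
*gukaz*: final sound = /z/, a sibilant → -a → *gukaza*.
The final sound of *poda* is /a/, which is a vowel, so the suffix is -u, giving *podau*.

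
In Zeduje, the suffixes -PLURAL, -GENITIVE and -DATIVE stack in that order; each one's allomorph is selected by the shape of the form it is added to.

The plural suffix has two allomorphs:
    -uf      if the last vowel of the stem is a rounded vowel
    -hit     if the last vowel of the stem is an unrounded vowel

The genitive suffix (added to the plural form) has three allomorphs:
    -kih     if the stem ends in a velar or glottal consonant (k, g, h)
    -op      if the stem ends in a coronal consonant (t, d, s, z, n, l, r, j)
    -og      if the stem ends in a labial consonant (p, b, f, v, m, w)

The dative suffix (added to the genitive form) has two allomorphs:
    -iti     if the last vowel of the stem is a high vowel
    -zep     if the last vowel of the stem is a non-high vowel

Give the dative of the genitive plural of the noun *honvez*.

*honvez*: last vowel = /e/, an unrounded vowel → -hit → *honvezhit*.
Since the final consonant of the plural form *honvezhit* is /t/ (coronal), it takes -op, giving *honvezhitop*.
The genitive form *honvezhitop*: last vowel = /o/, a non-high vowel → -zep → *honvezhitopzep*.

honvezhitopzep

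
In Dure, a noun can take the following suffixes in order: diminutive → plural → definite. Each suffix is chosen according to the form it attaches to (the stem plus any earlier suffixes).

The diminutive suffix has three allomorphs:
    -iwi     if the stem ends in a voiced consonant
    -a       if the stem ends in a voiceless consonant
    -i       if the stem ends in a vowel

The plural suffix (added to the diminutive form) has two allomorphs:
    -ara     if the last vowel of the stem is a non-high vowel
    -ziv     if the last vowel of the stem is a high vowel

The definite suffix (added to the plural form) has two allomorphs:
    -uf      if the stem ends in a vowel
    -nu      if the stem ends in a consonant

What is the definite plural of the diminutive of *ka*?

*ka* — final sound /a/ (a vowel) → -i → *kai*.
Since the last vowel of the diminutive form *kai* is /i/ (a high vowel), it takes -ziv, giving *kaiziv*.
The plural form *kaiziv*: final sound = /v/, a consonant → -nu → *kaizivnu*.

kaizivnu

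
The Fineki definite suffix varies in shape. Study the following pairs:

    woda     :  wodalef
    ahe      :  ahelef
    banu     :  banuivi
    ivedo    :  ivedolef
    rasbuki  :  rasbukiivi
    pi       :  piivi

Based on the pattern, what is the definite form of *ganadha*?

ganadhalef

The pattern is height harmony: -ivi when the last vowel of the stem is a high vowel (*banu*, *rasbuki*, *pi*); -lef when the last vowel of the stem is a non-high vowel (*woda*, *ahe*, *ivedo*).
The last vowel of *ganadha* is /a/, which is a non-high vowel, so the suffix is -lef, giving *ganadhalef*.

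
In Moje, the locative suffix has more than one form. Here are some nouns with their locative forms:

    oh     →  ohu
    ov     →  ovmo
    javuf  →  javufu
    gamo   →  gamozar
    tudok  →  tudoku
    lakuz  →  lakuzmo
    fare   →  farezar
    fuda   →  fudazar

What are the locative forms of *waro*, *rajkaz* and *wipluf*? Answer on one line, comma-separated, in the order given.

warozar, rajkazmo, wiplufu

The alternation tracks the final sound of the stem — -u when the stem ends in a voiceless consonant (*oh*, *javuf*, *tudok*); -mo when the stem ends in a voiced consonant (*ov*, *lakuz*); -zar when the stem ends in a vowel (*gamo*, *fare*, *fuda*).
*waro*: final sound = /o/, a vowel → -zar → *warozar*.
Since the final sound of *rajkaz* is /z/ (a voiced consonant), it takes -mo, giving *rajkazmo*.
The final sound of *wipluf* is /f/, which is a voiceless consonant, so the suffix is -u, giving *wiplufu*.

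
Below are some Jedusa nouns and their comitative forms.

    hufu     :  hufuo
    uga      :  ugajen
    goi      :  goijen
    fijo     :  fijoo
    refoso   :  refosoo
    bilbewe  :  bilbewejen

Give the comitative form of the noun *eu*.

The pattern is rounding harmony: -o when the last vowel of the stem is a rounded vowel (*hufu*, *fijo*, *refoso*); -jen when the last vowel of the stem is an unrounded vowel (*uga*, *goi*, *bilbewe*).
*eu*: last vowel = /u/, a rounded vowel → -o → *euo*.

euo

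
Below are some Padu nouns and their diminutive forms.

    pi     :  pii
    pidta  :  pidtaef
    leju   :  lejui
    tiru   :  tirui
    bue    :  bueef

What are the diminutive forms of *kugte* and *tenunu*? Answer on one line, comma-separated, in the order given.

kugteef, tenunui

Looking at the last vowel of each stem: -i when the last vowel of the stem is a high vowel (*pi*, *leju*, *tiru*); -ef when the last vowel of the stem is a non-high vowel (*pidta*, *bue*).
The last vowel of *kugte* is /e/, which is a non-high vowel, so the suffix is -ef, giving *kugteef*.
*tenunu*: last vowel = /u/, a high vowel → -i → *tenunui*.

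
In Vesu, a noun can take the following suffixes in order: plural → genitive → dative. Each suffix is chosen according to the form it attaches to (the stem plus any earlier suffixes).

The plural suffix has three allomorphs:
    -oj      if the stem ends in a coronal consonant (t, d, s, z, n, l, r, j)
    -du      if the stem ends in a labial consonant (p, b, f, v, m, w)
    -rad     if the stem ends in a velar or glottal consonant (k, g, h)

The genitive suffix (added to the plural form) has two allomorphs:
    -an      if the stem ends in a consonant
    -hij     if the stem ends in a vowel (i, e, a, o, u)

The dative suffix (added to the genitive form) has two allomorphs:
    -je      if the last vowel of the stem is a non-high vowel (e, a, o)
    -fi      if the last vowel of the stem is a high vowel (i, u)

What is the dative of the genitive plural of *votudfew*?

votudfewduhijfi

Since the final consonant of *votudfew* is /w/ (labial), it takes -du, giving *votudfewdu*.
Since the final sound of the plural form *votudfewdu* is /u/ (a vowel), it takes -hij, giving *votudfewduhij*.
The genitive form *votudfewduhij*: last vowel = /i/, a high vowel → -fi → *votudfewduhijfi*.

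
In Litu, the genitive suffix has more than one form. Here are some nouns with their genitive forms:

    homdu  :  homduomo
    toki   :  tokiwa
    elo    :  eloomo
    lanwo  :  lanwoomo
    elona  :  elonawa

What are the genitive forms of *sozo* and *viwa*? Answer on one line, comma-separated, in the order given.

sozoomo, viwawa

The suffix is conditioned by the last vowel: -omo when the last vowel of the stem is a rounded vowel (*homdu*, *elo*, *lanwo*); -wa when the last vowel of the stem is an unrounded vowel (*toki*, *elona*).
Since the last vowel of *sozo* is /o/ (a rounded vowel), it takes -omo, giving *sozoomo*.
Since the last vowel of *viwa* is /a/ (an unrounded vowel), it takes -wa, giving *viwawa*.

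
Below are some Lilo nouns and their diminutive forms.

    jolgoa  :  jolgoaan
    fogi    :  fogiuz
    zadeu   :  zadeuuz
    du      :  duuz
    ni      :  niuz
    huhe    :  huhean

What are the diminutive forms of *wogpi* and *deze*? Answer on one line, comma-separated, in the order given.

The suffix is conditioned by the last vowel: -uz when the last vowel of the stem is a high vowel (*fogi*, *zadeu*, *du*, *ni*); -an when the last vowel of the stem is a non-high vowel (*jolgoa*, *huhe*).
The last vowel of *wogpi* is /i/, which is a high vowel, so the suffix is -uz, giving *wogpiuz*.
Since the last vowel of *deze* is /e/ (a non-high vowel), it takes -an, giving *dezean*.

wogpiuz, dezean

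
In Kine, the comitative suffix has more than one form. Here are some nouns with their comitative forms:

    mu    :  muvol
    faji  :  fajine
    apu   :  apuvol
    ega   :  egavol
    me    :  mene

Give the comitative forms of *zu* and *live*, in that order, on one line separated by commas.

The alternation tracks the last vowel of the stem — -ne when the last vowel of the stem is a front vowel (*faji*, *me*); -vol when the last vowel of the stem is a back vowel (*mu*, *apu*, *ega*).
*zu*: last vowel = /u/, a back vowel → -vol → *zuvol*.
*live* — last vowel /e/ (a front vowel) → -ne → *livene*.

zuvol, livene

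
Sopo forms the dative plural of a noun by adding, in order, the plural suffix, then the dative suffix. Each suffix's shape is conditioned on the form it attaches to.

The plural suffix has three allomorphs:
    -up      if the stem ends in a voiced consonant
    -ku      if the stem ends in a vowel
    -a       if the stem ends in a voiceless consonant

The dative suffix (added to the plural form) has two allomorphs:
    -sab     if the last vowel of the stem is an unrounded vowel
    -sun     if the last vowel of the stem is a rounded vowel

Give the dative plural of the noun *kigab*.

kigabupsun

Since the final sound of *kigab* is /b/ (a voiced consonant), it takes -up, giving *kigabup*.
The plural form *kigabup* — last vowel /u/ (a rounded vowel) → -sun → *kigabupsun*.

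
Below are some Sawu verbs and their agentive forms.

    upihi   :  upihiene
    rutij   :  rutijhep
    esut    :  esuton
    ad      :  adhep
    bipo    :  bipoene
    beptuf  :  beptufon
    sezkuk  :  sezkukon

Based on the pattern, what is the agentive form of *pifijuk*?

pifijukon

The pattern is voicing of the final sound: -on when the stem ends in a voiceless consonant (*esut*, *beptuf*, *sezkuk*); -hep when the stem ends in a voiced consonant (*rutij*, *ad*); -ene when the stem ends in a vowel (*upihi*, *bipo*).
The final sound of *pifijuk* is /k/, which is a voiceless consonant, so the suffix is -on, giving *pifijukon*.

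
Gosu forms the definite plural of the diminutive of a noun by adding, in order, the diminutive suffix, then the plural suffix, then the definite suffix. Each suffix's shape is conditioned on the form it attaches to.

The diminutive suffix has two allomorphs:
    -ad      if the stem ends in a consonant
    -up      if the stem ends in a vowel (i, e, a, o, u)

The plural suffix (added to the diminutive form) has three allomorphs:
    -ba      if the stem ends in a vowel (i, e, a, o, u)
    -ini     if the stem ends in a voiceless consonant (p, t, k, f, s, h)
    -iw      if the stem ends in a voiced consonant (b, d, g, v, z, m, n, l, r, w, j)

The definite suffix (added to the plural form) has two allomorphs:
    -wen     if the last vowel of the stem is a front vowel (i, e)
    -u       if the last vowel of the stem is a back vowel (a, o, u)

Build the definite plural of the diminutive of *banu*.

The final sound of *banu* is /u/, which is a vowel, so the diminutive suffix is -up, giving *banuup*.
The diminutive form *banuup* — final sound /p/ (a voiceless consonant) → -ini → *banuupini*.
The plural form *banuupini*: last vowel = /i/, a front vowel → -wen → *banuupiniwen*.

banuupiniwen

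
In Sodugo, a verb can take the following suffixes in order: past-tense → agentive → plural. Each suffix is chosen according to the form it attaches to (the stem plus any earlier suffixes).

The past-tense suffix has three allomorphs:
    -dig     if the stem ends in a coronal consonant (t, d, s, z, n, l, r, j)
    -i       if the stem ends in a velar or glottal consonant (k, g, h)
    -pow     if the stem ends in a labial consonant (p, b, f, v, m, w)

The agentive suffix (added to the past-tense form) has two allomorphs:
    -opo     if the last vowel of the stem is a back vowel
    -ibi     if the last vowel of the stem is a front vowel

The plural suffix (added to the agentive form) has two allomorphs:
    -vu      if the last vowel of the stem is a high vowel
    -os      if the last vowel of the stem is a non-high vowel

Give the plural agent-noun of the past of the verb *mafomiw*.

Since the final consonant of *mafomiw* is /w/ (labial), it takes -pow, giving *mafomiwpow*.
The last vowel of the past-tense form *mafomiwpow* is /o/, which is a back vowel, so the agentive suffix is -opo, giving *mafomiwpowopo*.
The agentive form *mafomiwpowopo* — last vowel /o/ (a non-high vowel) → -os → *mafomiwpowopoos*.

mafomiwpowopoos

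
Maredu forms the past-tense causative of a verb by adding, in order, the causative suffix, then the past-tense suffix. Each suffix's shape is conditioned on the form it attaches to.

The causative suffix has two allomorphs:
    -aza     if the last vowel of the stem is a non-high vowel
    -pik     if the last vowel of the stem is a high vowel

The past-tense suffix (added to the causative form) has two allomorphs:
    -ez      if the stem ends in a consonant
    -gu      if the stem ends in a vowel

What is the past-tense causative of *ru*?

rupikez

*ru*: last vowel = /u/, a high vowel → -pik → *rupik*.
The causative form *rupik*: final sound = /k/, a consonant → -ez → *rupikez*.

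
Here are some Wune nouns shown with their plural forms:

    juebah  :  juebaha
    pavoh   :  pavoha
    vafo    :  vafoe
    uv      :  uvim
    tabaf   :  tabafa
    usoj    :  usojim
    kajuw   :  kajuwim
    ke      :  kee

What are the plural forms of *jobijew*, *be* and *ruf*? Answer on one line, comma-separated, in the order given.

jobijewim, bee, rufa

The suffix is conditioned by the final sound: -a when the stem ends in a voiceless consonant (*juebah*, *pavoh*, *tabaf*); -im when the stem ends in a voiced consonant (*uv*, *usoj*, *kajuw*); -e when the stem ends in a vowel (*vafo*, *ke*).
Since the final sound of *jobijew* is /w/ (a voiced consonant), it takes -im, giving *jobijewim*.
*be* — final sound /e/ (a vowel) → -e → *bee*.
The final sound of *ruf* is /f/, which is a voiceless consonant, so the suffix is -a, giving *rufa*.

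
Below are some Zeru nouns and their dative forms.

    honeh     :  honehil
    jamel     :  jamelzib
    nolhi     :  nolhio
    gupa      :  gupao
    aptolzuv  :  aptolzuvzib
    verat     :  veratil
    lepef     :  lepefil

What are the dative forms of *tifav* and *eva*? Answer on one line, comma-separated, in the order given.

The alternation tracks the final sound of the stem — -il when the stem ends in a voiceless consonant (*honeh*, *verat*, *lepef*); -zib when the stem ends in a voiced consonant (*jamel*, *aptolzuv*); -o when the stem ends in a vowel (*nolhi*, *gupa*).
Since the final sound of *tifav* is /v/ (a voiced consonant), it takes -zib, giving *tifavzib*.
Since the final sound of *eva* is /a/ (a vowel), it takes -o, giving *evao*.

tifavzib, evao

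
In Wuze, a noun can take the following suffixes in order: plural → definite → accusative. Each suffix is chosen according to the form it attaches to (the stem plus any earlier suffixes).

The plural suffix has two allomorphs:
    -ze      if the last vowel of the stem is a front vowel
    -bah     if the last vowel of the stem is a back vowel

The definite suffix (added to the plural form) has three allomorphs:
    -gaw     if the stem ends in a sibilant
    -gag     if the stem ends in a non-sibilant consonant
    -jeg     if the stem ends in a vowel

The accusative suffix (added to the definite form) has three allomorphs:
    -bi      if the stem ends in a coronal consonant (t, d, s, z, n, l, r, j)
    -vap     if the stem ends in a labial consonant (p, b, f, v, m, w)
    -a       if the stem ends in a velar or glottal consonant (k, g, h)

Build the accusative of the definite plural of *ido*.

idobahgaga

*ido* — last vowel /o/ (a back vowel) → -bah → *idobah*.
The plural form *idobah* — final sound /h/ (a non-sibilant consonant) → -gag → *idobahgag*.
The definite form *idobahgag*: final consonant = /g/, velar/glottal → -a → *idobahgaga*.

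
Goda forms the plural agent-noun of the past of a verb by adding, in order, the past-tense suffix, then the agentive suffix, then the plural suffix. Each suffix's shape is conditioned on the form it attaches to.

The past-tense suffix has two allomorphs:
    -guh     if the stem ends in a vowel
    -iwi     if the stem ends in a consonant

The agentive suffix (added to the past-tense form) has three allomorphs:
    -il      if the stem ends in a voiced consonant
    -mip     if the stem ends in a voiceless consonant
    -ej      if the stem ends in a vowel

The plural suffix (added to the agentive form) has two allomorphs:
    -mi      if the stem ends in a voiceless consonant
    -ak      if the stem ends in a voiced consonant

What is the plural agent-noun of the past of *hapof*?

hapofiwiejak

*hapof*: final sound = /f/, a consonant → -iwi → *hapofiwi*.
The past-tense form *hapofiwi* — final sound /i/ (a vowel) → -ej → *hapofiwiej*.
The agentive form *hapofiwiej*: final consonant = /j/, voiced → -ak → *hapofiwiejak*.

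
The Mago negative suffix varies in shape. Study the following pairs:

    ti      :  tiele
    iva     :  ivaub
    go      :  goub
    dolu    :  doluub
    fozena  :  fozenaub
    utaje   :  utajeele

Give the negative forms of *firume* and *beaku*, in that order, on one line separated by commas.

firumeele, beakuub

Looking at the last vowel of each stem: -ele when the last vowel of the stem is a front vowel (*ti*, *utaje*); -ub when the last vowel of the stem is a back vowel (*iva*, *go*, *dolu*, *fozena*).
*firume* — last vowel /e/ (a front vowel) → -ele → *firumeele*.
*beaku*: last vowel = /u/, a back vowel → -ub → *beakuub*.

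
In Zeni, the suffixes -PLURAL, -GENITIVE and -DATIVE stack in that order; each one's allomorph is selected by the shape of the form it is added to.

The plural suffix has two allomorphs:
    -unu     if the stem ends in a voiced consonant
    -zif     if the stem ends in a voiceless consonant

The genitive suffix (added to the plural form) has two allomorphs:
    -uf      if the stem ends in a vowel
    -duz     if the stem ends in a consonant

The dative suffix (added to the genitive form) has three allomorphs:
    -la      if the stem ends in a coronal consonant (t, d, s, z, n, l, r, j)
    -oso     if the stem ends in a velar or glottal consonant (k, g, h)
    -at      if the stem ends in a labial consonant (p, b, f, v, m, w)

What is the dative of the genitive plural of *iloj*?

The final consonant of *iloj* is /j/, which is voiced, so the plural suffix is -unu, giving *ilojunu*.
Since the final sound of the plural form *ilojunu* is /u/ (a vowel), it takes -uf, giving *ilojunuuf*.
The final consonant of the genitive form *ilojunuuf* is /f/, which is labial, so the dative suffix is -at, giving *ilojunuufat*.

ilojunuufat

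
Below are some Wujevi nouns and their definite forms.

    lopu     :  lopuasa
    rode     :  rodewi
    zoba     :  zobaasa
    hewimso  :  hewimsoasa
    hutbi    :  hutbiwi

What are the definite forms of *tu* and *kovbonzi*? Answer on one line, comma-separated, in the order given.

tuasa, kovbonziwi

The suffix is conditioned by the last vowel: -wi when the last vowel of the stem is a front vowel (*rode*, *hutbi*); -asa when the last vowel of the stem is a back vowel (*lopu*, *zoba*, *hewimso*).
*tu*: last vowel = /u/, a back vowel → -asa → *tuasa*.
The last vowel of *kovbonzi* is /i/, which is a front vowel, so the suffix is -wi, giving *kovbonziwi*.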